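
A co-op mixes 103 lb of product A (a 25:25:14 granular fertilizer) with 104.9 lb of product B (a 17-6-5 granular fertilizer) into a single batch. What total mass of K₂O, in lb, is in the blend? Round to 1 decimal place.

K₂O mass = 14%×103 + 5%×104.9 = 19.665 lb.

19.7 lb K₂O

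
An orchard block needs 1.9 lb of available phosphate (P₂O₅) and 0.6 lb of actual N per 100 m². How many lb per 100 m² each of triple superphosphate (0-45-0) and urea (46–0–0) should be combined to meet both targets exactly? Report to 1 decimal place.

4.2 lb triple superphosphate, 1.3 lb urea

Per-100 m² balance (a = triple superphosphate, b = urea):
P₂O₅: 0.45·a + 0·b = 1.9
N: 0·a + 0.46·b = 0.6
Solving simultaneously: a = 4.22222, b = 1.30435.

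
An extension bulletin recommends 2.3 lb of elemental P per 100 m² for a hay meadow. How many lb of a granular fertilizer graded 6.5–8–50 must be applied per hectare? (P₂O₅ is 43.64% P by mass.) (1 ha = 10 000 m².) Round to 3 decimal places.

6587.993 lb of product per hectare

As P₂O₅: 2.3 / 0.4364 = 5.27039 lb per 100 m².
Product per 100 m² = 5.27039 / 8% = 65.8799 lb.
Convert to per hectare: 65.8799 × 100 = 6587.9927 lb.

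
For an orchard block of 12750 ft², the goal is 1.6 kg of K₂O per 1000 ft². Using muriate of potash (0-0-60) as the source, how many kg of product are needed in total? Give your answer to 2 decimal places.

34.00 kg

Product per 1000 ft² = 1.6 / 60% = 2.66667 kg.
Total product = 2.66667 × 12750 / 1000 = 34 kg.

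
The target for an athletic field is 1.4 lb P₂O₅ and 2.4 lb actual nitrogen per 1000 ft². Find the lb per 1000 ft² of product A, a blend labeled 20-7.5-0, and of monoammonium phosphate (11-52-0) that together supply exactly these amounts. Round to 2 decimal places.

With a, b = lb per 1000 ft² of product A and monoammonium phosphate:
P₂O₅: 0.075·a + 0.52·b = 1.4
N: 0.2·a + 0.11·b = 2.4
Eliminate b: (row1) − 0.52/0.11·(row2) → -0.870455·a = -9.94545, so a = 11.4256.
Then b = (2.4 − 0.2·11.4256) / 0.11 = 1.04439.

11.43 lb product A, 1.04 lb monoammonium phosphate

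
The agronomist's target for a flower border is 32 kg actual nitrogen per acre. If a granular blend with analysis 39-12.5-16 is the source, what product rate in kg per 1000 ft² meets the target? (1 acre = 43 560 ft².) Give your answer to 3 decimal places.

1.884 kg of product per thousand sq ft

Product per acre = 32 / 39% = 82.0513 kg.
Convert to per 1000 ft²: 82.0513 × 0.0229568 = 1.88364 kg.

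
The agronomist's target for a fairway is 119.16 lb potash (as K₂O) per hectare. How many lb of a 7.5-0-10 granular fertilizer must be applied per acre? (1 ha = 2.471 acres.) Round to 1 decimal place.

482.2 lb of product per acre

Product per hectare = 119.16 / 10% = 1191.6 lb.
Convert to per acre: 1191.6 × 0.404694 = 482.234 lb.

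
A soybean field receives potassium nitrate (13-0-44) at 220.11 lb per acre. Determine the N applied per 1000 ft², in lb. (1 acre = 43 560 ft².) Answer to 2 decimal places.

0.66 lb N per thousand sq ft

nitrogen per acre = 220.11 × 13% = 28.6143 lb.
Convert to per 1000 ft²: 28.6143 × 0.0229568 = 0.656894 lb.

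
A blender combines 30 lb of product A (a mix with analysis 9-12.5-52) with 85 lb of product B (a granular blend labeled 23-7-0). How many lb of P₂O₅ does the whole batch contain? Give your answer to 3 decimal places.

9.700 lb P₂O₅

P₂O₅ mass = 12.5%×30 + 7%×85 = 9.7 lb.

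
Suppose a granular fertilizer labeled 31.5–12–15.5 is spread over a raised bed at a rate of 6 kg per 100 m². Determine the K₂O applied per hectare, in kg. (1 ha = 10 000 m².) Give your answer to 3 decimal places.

93.000 kg K₂O per hectare

K₂O per 100 m² = 6 × 15.5% = 0.93 kg.
Convert to per hectare: 0.93 × 100 = 93 kg.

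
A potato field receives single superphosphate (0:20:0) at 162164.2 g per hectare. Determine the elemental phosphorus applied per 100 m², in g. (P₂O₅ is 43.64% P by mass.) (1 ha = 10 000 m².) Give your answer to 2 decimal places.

141.54 g P per hundred sq m

P₂O₅ per hectare = 162164.2 × 20% = 32432.8 g.
Elemental P = 32432.8 × 0.4364 = 14153.7 g per hectare.
Convert to per 100 m²: 14153.7 × 0.01 = 141.537 g.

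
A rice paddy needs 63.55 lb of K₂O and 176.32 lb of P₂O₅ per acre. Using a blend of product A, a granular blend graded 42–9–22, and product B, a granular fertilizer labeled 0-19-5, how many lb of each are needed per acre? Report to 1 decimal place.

Let a = lb of product A, b = lb of product B (per acre).
K₂O: 0.22·a + 0.05·b = 63.55
P₂O₅: 0.09·a + 0.19·b = 176.32
Eliminate a: (row1) − 0.22/0.09·(row2) → -0.414444·b = -367.454, so b = 886.619.
Back-substitute: a = (63.55 − 0.05·886.619) / 0.22 = 87.3592.

87.4 lb product A, 886.6 lb product B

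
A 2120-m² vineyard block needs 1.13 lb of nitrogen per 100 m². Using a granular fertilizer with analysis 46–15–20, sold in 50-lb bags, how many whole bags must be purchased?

Product per 100 m² = 1.13 / 46% = 2.45652 lb.
Total product = 2.45652 × 2120 / 100 = 52.0783 lb.
Bags = ⌈52.0783 / 50⌉ = 2.

2 bags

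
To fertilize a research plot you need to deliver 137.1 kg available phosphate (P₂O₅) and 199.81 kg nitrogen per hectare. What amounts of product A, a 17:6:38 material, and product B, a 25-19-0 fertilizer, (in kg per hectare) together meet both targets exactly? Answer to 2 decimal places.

213.23 kg product A, 654.24 kg product B

With a, b = kg per hectare of product A and product B:
P₂O₅: 0.06·a + 0.19·b = 137.1
N: 0.17·a + 0.25·b = 199.81
Eliminate b: (row1) − 0.19/0.25·(row2) → -0.0692·a = -14.7556, so a = 213.231.
Then b = (199.81 − 0.17·213.231) / 0.25 = 654.243.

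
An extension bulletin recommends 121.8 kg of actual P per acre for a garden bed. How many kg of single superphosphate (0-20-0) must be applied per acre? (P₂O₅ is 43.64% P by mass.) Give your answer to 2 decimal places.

1395.51 kg of product per acre

As P₂O₅: 121.8 / 0.4364 = 279.102 kg per acre.
Product per acre = 279.102 / 20% = 1395.509 kg.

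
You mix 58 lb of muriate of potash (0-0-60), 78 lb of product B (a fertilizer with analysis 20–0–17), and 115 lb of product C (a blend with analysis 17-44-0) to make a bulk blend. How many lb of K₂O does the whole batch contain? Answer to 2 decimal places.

K₂O mass = 60%×58 + 17%×78 + 0%×115 = 48.06 lb.

48.06 lb K₂O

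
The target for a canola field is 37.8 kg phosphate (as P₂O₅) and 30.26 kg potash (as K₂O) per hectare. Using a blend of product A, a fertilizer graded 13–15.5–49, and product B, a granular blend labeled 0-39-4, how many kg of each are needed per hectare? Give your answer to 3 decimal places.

Let a = kg of product A, b = kg of product B (per hectare).
P₂O₅: 0.155·a + 0.39·b = 37.8
K₂O: 0.49·a + 0.04·b = 30.26
Eliminate a: (row1) − 0.155/0.49·(row2) → 0.377347·b = 28.228, so b = 74.8064.
Back-substitute: a = (37.8 − 0.39·74.8064) / 0.155 = 55.64846.

55.648 kg product A, 74.806 kg product B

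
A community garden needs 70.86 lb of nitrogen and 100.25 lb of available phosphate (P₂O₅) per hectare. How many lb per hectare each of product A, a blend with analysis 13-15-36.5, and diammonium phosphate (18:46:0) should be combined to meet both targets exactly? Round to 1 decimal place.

With a, b = lb per hectare of product A and diammonium phosphate:
N: 0.13·a + 0.18·b = 70.86
P₂O₅: 0.15·a + 0.46·b = 100.25
From row1: a = (70.86 − 0.18·b) / 0.13.
Into row2: 0.15·(70.86 − 0.18·b)/0.13 + 0.46·b = 100.25 → b = 73.2774, a = 443.616.

443.6 lb product A, 73.3 lb diammonium phosphate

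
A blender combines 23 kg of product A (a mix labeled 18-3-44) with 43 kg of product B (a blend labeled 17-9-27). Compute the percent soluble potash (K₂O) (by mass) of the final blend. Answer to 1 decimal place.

32.9% K₂O

Total mass = 23 + 43 = 66 kg.
K₂O mass = 44%×23 + 27%×43 = 21.73 kg.
% K₂O = 21.73 / 66 = 32.9242%.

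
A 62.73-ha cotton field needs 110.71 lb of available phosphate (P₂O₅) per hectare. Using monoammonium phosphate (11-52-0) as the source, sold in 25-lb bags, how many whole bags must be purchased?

535 bags

Product per hectare = 110.71 / 52% = 212.904 lb.
Total product = 212.904 × 62.73 = 13355.5 lb.
Bags = ⌈13355.5 / 25⌉ = 535.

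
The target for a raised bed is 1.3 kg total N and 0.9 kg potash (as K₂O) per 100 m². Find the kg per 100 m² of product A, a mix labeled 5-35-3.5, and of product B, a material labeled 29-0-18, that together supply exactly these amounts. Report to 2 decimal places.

23.48 kg product A, 0.43 kg product B

Let a = kg of product A, b = kg of product B (per 100 m²).
N: 0.05·a + 0.29·b = 1.3
K₂O: 0.035·a + 0.18·b = 0.9
Eliminate b: (row1) − 0.29/0.18·(row2) → -0.00638889·a = -0.15, so a = 23.4783.
Then b = (0.9 − 0.035·23.4783) / 0.18 = 0.434783.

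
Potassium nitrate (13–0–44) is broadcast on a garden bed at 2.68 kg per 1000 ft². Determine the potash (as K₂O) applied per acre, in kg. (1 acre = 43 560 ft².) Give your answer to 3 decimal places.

51.366 kg K₂O per acre

K₂O per 1000 ft² = 2.68 × 44% = 1.1792 kg.
Convert to per acre: 1.1792 × 43.56 = 51.36595 kg.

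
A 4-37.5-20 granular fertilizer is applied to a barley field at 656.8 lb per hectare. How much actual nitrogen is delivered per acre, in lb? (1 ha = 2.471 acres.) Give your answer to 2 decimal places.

nitrogen per hectare = 656.8 × 4% = 26.272 lb.
Convert to per acre: 26.272 × 0.404694 = 10.6321 lb.

10.63 lb N per acre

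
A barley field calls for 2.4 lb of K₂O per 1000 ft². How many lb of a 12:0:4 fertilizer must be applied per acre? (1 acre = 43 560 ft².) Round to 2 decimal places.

Product per 1000 ft² = 2.4 / 4% = 60 lb.
Convert to per acre: 60 × 43.56 = 2613.6 lb.

2613.60 lb of product per acre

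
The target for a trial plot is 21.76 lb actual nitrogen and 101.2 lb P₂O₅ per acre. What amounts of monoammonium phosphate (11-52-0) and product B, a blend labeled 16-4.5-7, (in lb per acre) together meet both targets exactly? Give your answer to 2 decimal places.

Let a = lb of monoammonium phosphate, b = lb of product B (per acre).
N: 0.11·a + 0.16·b = 21.76
P₂O₅: 0.52·a + 0.045·b = 101.2
From row1: a = (21.76 − 0.16·b) / 0.11.
Into row2: 0.52·(21.76 − 0.16·b)/0.11 + 0.045·b = 101.2 → b = 2.34121, a = 194.413.

194.41 lb monoammonium phosphate, 2.34 lb product B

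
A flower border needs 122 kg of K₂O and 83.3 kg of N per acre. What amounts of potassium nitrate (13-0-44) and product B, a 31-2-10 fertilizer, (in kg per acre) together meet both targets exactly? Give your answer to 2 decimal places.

With a, b = kg per acre of potassium nitrate and product B:
K₂O: 0.44·a + 0.1·b = 122
N: 0.13·a + 0.31·b = 83.3
Eliminate a: (row1) − 0.44/0.13·(row2) → -0.949231·b = -159.938, so b = 168.493.
Back-substitute: a = (122 − 0.1·168.493) / 0.44 = 238.979.

238.98 kg potassium nitrate, 168.49 kg product B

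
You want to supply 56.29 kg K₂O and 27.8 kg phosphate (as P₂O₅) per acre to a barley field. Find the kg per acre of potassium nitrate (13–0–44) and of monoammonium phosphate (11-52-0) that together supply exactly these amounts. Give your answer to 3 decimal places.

Let a = kg of potassium nitrate, b = kg of monoammonium phosphate (per acre).
K₂O: 0.44·a + 0·b = 56.29
P₂O₅: 0·a + 0.52·b = 27.8
Solving simultaneously: a = 127.9318, b = 53.4615.

127.932 kg potassium nitrate, 53.462 kg monoammonium phosphate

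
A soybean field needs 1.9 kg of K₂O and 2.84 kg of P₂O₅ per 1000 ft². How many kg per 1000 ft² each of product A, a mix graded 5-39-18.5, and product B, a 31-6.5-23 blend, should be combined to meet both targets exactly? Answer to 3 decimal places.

With a, b = kg per 1000 ft² of product A and product B:
K₂O: 0.185·a + 0.23·b = 1.9
P₂O₅: 0.39·a + 0.065·b = 2.84
From row1: a = (1.9 − 0.23·b) / 0.185.
Into row2: 0.39·(1.9 − 0.23·b)/0.185 + 0.065·b = 2.84 → b = 2.77567, a = 6.81944.

6.819 kg product A, 2.776 kg product B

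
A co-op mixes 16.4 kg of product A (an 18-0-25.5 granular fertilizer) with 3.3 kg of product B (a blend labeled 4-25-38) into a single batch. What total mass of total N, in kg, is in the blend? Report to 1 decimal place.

3.1 kg N

N mass = 18%×16.4 + 4%×3.3 = 3.084 kg.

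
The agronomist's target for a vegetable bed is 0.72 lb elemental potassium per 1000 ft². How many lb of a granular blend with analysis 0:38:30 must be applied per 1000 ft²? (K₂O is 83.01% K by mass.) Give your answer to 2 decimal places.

2.89 lb of product per thousand sq ft

As K₂O: 0.72 / 0.8301 = 0.867365 lb per 1000 ft².
Product per 1000 ft² = 0.867365 / 30% = 2.89122 lb.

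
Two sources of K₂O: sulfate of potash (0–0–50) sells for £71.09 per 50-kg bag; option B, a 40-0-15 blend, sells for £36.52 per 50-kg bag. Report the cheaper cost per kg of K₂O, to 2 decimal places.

sulfate of potash: K₂O per bag = 50 × 50% = 25 kg; cost = 71.09 / 25 = £2.8436/kg K₂O.
option B: K₂O per bag = 50 × 15% = 7.5 kg; cost = 36.52 / 7.5 = £4.8693/kg K₂O.
sulfate of potash is cheaper.

£2.84 per kg K₂O (sulfate of potash)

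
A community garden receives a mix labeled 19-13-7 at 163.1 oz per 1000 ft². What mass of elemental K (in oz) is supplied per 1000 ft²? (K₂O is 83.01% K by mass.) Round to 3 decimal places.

K₂O per 1000 ft² = 163.1 × 7% = 11.417 oz.
Elemental K = 11.417 × 0.8301 = 9.47725 oz per 1000 ft².

9.477 oz K per thousand sq ft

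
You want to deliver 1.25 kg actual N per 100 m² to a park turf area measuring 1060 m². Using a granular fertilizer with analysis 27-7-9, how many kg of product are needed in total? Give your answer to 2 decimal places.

Product per 100 m² = 1.25 / 27% = 4.62963 kg.
Total product = 4.62963 × 1060 / 100 = 49.0741 kg.

49.07 kg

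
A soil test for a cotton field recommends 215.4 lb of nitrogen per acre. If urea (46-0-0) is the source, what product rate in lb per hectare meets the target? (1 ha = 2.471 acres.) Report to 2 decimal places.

1157.07 lb of product per hectare

Product per acre = 215.4 / 46% = 468.261 lb.
Convert to per hectare: 468.261 × 2.471 = 1157.073 lb.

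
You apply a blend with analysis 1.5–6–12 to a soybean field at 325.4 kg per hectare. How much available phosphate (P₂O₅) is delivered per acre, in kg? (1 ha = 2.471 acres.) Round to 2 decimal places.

P₂O₅ per hectare = 325.4 × 6% = 19.524 kg.
Convert to per acre: 19.524 × 0.404694 = 7.90125 kg.

7.90 kg P₂O₅ per acre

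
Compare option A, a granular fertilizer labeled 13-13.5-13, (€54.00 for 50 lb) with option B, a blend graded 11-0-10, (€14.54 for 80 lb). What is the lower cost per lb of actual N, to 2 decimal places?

option A: N per bag = 50 × 13% = 6.5 lb; cost = 54.00 / 6.5 = €8.3077/lb N.
option B: N per bag = 80 × 11% = 8.8 lb; cost = 14.54 / 8.8 = €1.6523/lb N.
option B is cheaper.

€1.65 per lb N (option B)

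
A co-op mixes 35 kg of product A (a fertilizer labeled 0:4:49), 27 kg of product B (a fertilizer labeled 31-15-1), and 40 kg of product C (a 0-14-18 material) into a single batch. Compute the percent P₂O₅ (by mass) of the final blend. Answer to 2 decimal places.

10.83% P₂O₅

Total mass = 35 + 27 + 40 = 102 kg.
P₂O₅ mass = 4%×35 + 15%×27 + 14%×40 = 11.05 kg.
% P₂O₅ = 11.05 / 102 = 10.8333%.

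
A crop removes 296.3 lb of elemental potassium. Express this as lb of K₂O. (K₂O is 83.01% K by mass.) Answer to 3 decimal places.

K₂O = 296.3 / 0.8301 = 356.9449 lb.

356.945 lb K₂O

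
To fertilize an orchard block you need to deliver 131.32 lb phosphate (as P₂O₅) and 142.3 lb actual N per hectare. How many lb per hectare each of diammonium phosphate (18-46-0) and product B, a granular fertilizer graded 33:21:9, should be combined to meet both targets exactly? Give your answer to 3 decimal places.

With a, b = lb per hectare of diammonium phosphate and product B:
P₂O₅: 0.46·a + 0.21·b = 131.32
N: 0.18·a + 0.33·b = 142.3
Eliminate b: (row1) − 0.21/0.33·(row2) → 0.345455·a = 40.7655, so a = 118.0053.
Then b = (142.3 − 0.18·118.0053) / 0.33 = 366.8456.

118.005 lb diammonium phosphate, 366.846 lb product B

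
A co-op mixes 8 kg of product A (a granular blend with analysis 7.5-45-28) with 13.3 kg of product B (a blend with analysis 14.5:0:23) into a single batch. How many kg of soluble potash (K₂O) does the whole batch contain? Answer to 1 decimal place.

K₂O mass = 28%×8 + 23%×13.3 = 5.299 kg.

5.3 kg K₂O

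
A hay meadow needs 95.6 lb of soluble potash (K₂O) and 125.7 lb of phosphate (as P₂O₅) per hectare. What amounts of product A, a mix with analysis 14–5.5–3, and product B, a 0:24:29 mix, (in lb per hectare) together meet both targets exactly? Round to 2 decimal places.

1543.89 lb product A, 169.94 lb product B

With a, b = lb per hectare of product A and product B:
K₂O: 0.03·a + 0.29·b = 95.6
P₂O₅: 0.055·a + 0.24·b = 125.7
Eliminate a: (row1) − 0.03/0.055·(row2) → 0.159091·b = 27.0364, so b = 169.943.
Back-substitute: a = (95.6 − 0.29·169.943) / 0.03 = 1543.886.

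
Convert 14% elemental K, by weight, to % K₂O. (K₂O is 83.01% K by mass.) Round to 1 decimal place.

16.9% K₂O

%K₂O = 14 / 0.8301 = 16.8654%.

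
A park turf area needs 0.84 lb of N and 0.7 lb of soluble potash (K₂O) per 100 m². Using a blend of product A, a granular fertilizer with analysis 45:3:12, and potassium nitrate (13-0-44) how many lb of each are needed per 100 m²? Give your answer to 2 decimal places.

Per-100 m² balance (a = product A, b = potassium nitrate):
N: 0.45·a + 0.13·b = 0.84
K₂O: 0.12·a + 0.44·b = 0.7
From row1: a = (0.84 − 0.13·b) / 0.45.
Into row2: 0.12·(0.84 − 0.13·b)/0.45 + 0.44·b = 0.7 → b = 1.17434, a = 1.52741.

1.53 lb product A, 1.17 lb potassium nitrate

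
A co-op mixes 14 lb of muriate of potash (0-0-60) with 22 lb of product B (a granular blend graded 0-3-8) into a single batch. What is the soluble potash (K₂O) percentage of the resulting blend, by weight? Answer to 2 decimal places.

Total mass = 14 + 22 = 36 lb.
K₂O mass = 60%×14 + 8%×22 = 10.16 lb.
% K₂O = 10.16 / 36 = 28.2222%.

28.22% K₂O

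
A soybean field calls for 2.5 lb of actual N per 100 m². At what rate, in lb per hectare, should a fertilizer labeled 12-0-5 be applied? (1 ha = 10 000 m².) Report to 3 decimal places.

2083.333 lb of product per hectare

Product per 100 m² = 2.5 / 12% = 20.8333 lb.
Convert to per hectare: 20.8333 × 100 = 2083.3333 lb.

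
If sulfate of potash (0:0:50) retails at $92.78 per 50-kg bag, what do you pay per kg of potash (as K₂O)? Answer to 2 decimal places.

$3.71 per kg K₂O

K₂O in bag = 50 × 50% = 25 kg.
Cost per kg K₂O = $92.78 / 25 = $3.7112.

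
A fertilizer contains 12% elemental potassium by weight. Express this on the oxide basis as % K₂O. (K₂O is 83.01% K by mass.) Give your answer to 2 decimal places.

%K₂O = 12 / 0.8301 = 14.4561%.

14.46% K₂O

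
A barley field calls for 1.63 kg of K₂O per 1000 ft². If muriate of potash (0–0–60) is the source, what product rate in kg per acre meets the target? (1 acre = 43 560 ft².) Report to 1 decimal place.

118.3 kg of product per acre

Product per 1000 ft² = 1.63 / 60% = 2.71667 kg.
Convert to per acre: 2.71667 × 43.56 = 118.338 kg.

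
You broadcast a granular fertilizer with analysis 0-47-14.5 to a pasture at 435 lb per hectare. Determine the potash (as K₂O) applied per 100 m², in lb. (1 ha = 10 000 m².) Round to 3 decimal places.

K₂O per hectare = 435 × 14.5% = 63.075 lb.
Convert to per 100 m²: 63.075 × 0.01 = 0.63075 lb.

0.631 lb K₂O per hundred sq m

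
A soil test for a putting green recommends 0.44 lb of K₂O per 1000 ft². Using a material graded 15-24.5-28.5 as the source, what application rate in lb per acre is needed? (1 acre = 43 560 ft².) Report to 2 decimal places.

67.25 lb of product per acre

Product per 1000 ft² = 0.44 / 28.5% = 1.54386 lb.
Convert to per acre: 1.54386 × 43.56 = 67.2505 lb.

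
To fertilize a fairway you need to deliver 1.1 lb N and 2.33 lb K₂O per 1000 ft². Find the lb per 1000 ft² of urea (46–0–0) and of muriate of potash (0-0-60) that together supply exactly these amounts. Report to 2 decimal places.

2.39 lb urea, 3.88 lb muriate of potash

Per-1000 ft² balance (a = urea, b = muriate of potash):
N: 0.46·a + 0·b = 1.1
K₂O: 0·a + 0.6·b = 2.33
Solving simultaneously: a = 2.3913, b = 3.88333.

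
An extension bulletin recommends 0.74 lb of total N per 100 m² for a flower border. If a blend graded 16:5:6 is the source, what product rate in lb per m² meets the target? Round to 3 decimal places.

Product per 100 m² = 0.74 / 16% = 4.625 lb.
Convert to per m²: 4.625 × 0.01 = 0.04625 lb.

0.046 lb of product per sq m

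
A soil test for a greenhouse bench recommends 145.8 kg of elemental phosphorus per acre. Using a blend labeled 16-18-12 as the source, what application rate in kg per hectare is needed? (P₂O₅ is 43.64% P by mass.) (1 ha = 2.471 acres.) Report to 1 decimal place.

As P₂O₅: 145.8 / 0.4364 = 334.097 kg per acre.
Product per acre = 334.097 / 18% = 1856.1 kg.
Convert to per hectare: 1856.1 × 2.471 = 4586.41 kg.

4586.4 kg of product per hectare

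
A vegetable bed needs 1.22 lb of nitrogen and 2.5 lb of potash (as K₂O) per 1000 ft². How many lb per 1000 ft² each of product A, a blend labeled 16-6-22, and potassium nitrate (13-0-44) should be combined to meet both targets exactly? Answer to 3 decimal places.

With a, b = lb per 1000 ft² of product A and potassium nitrate:
N: 0.16·a + 0.13·b = 1.22
K₂O: 0.22·a + 0.44·b = 2.5
Solving simultaneously: a = 5.06699, b = 3.14833.

5.067 lb product A, 3.148 lb potassium nitrate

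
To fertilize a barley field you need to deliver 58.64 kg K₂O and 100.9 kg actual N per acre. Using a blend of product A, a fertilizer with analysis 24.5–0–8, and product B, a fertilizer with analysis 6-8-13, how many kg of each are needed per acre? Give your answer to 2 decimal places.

Per-acre balance (a = product A, b = product B):
K₂O: 0.08·a + 0.13·b = 58.64
N: 0.245·a + 0.06·b = 100.9
Solving simultaneously: a = 354.847, b = 232.7098.

354.85 kg product A, 232.71 kg product B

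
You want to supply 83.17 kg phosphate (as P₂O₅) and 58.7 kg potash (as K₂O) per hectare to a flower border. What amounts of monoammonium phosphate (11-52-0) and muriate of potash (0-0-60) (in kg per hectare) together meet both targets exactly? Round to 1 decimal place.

159.9 kg monoammonium phosphate, 97.8 kg muriate of potash

Let a = kg of monoammonium phosphate, b = kg of muriate of potash (per hectare).
P₂O₅: 0.52·a + 0·b = 83.17
K₂O: 0·a + 0.6·b = 58.7
Solving simultaneously: a = 159.942, b = 97.8333.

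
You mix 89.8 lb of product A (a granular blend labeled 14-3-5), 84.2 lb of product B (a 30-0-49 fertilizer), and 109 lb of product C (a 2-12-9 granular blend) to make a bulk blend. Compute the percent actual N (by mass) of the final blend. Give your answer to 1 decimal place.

14.1% N

Total mass = 89.8 + 84.2 + 109 = 283 lb.
N mass = 14%×89.8 + 30%×84.2 + 2%×109 = 40.012 lb.
% N = 40.012 / 283 = 14.1385%.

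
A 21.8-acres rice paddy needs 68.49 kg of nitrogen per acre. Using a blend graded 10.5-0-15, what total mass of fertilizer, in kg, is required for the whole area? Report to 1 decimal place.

14219.8 kg

Product per acre = 68.49 / 10.5% = 652.286 kg.
Total product = 652.286 × 21.8 = 14219.83 kg.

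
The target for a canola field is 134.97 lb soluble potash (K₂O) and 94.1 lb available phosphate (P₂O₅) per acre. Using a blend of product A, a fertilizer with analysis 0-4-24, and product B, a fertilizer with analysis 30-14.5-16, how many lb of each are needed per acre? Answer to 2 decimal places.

Let a = lb of product A, b = lb of product B (per acre).
K₂O: 0.24·a + 0.16·b = 134.97
P₂O₅: 0.04·a + 0.145·b = 94.1
From row1: a = (134.97 − 0.16·b) / 0.24.
Into row2: 0.04·(134.97 − 0.16·b)/0.24 + 0.145·b = 94.1 → b = 605.113, a = 158.967.

158.97 lb product A, 605.11 lb product B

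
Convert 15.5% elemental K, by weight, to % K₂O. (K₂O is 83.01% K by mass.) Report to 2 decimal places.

18.67% K₂O

%K₂O = 15.5 / 0.8301 = 18.6724%.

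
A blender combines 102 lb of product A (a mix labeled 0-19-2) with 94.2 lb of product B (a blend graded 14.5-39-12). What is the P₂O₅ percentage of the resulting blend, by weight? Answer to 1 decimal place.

28.6% P₂O₅

Total mass = 102 + 94.2 = 196.2 lb.
P₂O₅ mass = 19%×102 + 39%×94.2 = 56.118 lb.
% P₂O₅ = 56.118 / 196.2 = 28.6024%.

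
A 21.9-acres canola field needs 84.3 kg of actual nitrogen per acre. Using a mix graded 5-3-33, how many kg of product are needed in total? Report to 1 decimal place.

Product per acre = 84.3 / 5% = 1686 kg.
Total product = 1686 × 21.9 = 36923.4 kg.

36923.4 kg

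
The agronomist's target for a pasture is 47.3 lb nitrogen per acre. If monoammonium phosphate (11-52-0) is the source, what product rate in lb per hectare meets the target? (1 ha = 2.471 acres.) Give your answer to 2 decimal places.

Product per acre = 47.3 / 11% = 430 lb.
Convert to per hectare: 430 × 2.471 = 1062.53 lb.

1062.53 lb of product per hectare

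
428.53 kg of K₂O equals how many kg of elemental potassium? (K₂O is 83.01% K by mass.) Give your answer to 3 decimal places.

355.723 kg K

K = 428.53 × 0.8301 = 355.7228 kg.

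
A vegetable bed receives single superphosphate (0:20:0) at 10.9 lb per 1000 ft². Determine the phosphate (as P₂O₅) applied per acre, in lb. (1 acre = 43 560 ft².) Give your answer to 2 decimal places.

94.96 lb P₂O₅ per acre

P₂O₅ per 1000 ft² = 10.9 × 20% = 2.18 lb.
Convert to per acre: 2.18 × 43.56 = 94.9608 lb.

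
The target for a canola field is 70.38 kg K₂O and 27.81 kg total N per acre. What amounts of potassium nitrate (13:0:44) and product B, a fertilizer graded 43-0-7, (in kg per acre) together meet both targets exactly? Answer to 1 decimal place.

157.2 kg potassium nitrate, 17.1 kg product B

Per-acre balance (a = potassium nitrate, b = product B):
K₂O: 0.44·a + 0.07·b = 70.38
N: 0.13·a + 0.43·b = 27.81
From row1: a = (70.38 − 0.07·b) / 0.44.
Into row2: 0.13·(70.38 − 0.07·b)/0.44 + 0.43·b = 27.81 → b = 17.1405, a = 157.228.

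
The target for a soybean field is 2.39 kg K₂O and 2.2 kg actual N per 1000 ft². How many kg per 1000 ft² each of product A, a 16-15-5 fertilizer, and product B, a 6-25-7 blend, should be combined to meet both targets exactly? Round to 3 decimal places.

1.293 kg product A, 33.220 kg product B

With a, b = kg per 1000 ft² of product A and product B:
K₂O: 0.05·a + 0.07·b = 2.39
N: 0.16·a + 0.06·b = 2.2
Solving simultaneously: a = 1.29268, b = 33.2195.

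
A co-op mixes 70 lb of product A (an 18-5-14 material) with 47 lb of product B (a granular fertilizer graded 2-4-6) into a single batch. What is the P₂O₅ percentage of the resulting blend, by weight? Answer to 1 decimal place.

4.6% P₂O₅

Total mass = 70 + 47 = 117 lb.
P₂O₅ mass = 5%×70 + 4%×47 = 5.38 lb.
% P₂O₅ = 5.38 / 117 = 4.59829%.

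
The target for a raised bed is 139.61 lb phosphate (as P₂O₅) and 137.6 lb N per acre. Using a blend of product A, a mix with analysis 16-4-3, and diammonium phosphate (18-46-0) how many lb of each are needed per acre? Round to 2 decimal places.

With a, b = lb per acre of product A and diammonium phosphate:
P₂O₅: 0.04·a + 0.46·b = 139.61
N: 0.16·a + 0.18·b = 137.6
Solving simultaneously: a = 574.792, b = 253.518.

574.79 lb product A, 253.52 lb diammonium phosphate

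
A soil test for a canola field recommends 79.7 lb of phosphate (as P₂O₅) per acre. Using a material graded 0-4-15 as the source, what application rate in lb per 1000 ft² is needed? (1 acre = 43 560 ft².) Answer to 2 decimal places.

Product per acre = 79.7 / 4% = 1992.5 lb.
Convert to per 1000 ft²: 1992.5 × 0.0229568 = 45.7415 lb.

45.74 lb of product per thousand sq ft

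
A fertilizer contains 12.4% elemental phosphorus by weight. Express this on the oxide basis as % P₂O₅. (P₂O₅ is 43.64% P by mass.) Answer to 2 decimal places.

28.41% P₂O₅

%P₂O₅ = 12.4 / 0.4364 = 28.4143%.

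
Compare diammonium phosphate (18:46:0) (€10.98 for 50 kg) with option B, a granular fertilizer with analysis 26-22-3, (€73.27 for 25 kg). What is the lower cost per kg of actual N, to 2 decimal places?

€1.22 per kg N (diammonium phosphate)

diammonium phosphate: N per bag = 50 × 18% = 9 kg; cost = 10.98 / 9 = €1.2200/kg N.
option B: N per bag = 25 × 26% = 6.5 kg; cost = 73.27 / 6.5 = €11.2723/kg N.
diammonium phosphate is cheaper.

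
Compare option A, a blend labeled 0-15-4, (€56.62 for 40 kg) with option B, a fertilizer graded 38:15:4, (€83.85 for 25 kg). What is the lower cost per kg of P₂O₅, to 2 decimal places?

option A: P₂O₅ per bag = 40 × 15% = 6 kg; cost = 56.62 / 6 = €9.4367/kg P₂O₅.
option B: P₂O₅ per bag = 25 × 15% = 3.75 kg; cost = 83.85 / 3.75 = €22.3600/kg P₂O₅.
option A is cheaper.

€9.44 per kg P₂O₅ (option A)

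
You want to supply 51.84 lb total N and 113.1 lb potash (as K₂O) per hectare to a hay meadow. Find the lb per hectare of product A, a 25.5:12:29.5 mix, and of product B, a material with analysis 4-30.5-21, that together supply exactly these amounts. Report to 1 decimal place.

With a, b = lb per hectare of product A and product B:
N: 0.255·a + 0.04·b = 51.84
K₂O: 0.295·a + 0.21·b = 113.1
Eliminate b: (row1) − 0.04/0.21·(row2) → 0.19881·a = 30.2971, so a = 152.393.
Then b = (113.1 − 0.295·152.393) / 0.21 = 324.496.

152.4 lb product A, 324.5 lb product B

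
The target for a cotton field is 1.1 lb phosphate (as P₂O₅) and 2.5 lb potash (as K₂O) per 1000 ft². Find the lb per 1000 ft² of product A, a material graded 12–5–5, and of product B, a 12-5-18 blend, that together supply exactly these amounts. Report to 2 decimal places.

11.23 lb product A, 10.77 lb product B

Per-1000 ft² balance (a = product A, b = product B):
P₂O₅: 0.05·a + 0.05·b = 1.1
K₂O: 0.05·a + 0.18·b = 2.5
Eliminate b: (row1) − 0.05/0.18·(row2) → 0.0361111·a = 0.405556, so a = 11.2308.
Then b = (2.5 − 0.05·11.2308) / 0.18 = 10.7692.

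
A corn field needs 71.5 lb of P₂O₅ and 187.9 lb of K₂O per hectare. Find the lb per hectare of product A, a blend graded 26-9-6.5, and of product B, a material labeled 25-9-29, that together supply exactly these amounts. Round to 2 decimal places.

188.84 lb product A, 605.60 lb product B

With a, b = lb per hectare of product A and product B:
P₂O₅: 0.09·a + 0.09·b = 71.5
K₂O: 0.065·a + 0.29·b = 187.9
Eliminate b: (row1) − 0.09/0.29·(row2) → 0.0698276·a = 13.1862, so a = 188.8395.
Then b = (187.9 − 0.065·188.8395) / 0.29 = 605.6049.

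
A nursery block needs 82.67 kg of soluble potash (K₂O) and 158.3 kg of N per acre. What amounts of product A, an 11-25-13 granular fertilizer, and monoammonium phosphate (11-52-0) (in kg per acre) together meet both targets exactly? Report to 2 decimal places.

635.92 kg product A, 803.17 kg monoammonium phosphate

Per-acre balance (a = product A, b = monoammonium phosphate):
K₂O: 0.13·a + 0·b = 82.67
N: 0.11·a + 0.11·b = 158.3
Eliminate a: (row1) − 0.13/0.11·(row2) → -0.13·b = -104.412, so b = 803.168.
Back-substitute: a = (82.67 − 0·803.168) / 0.13 = 635.923.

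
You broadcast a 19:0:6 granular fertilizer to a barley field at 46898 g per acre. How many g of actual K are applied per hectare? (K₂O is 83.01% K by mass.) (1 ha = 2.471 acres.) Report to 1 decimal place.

K₂O per acre = 46898 × 6% = 2813.88 g.
Elemental K = 2813.88 × 0.8301 = 2335.8 g per acre.
Convert to per hectare: 2335.8 × 2.471 = 5771.77 g.

5771.8 g K per hectare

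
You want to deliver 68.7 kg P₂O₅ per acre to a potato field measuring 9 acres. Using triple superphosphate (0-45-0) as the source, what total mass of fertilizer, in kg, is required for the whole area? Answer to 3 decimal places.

1374.000 kg

Product per acre = 68.7 / 45% = 152.667 kg.
Total product = 152.667 × 9 = 1374 kg.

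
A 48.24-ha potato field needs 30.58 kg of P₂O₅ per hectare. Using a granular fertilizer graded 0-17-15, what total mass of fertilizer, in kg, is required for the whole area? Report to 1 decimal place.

8677.5 kg

Product per hectare = 30.58 / 17% = 179.882 kg.
Total product = 179.882 × 48.24 = 8677.52 kg.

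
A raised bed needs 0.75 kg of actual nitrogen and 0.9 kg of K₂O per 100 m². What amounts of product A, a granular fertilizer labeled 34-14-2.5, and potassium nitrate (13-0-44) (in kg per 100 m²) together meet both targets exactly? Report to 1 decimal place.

Per-100 m² balance (a = product A, b = potassium nitrate):
N: 0.34·a + 0.13·b = 0.75
K₂O: 0.025·a + 0.44·b = 0.9
Eliminate a: (row1) − 0.34/0.025·(row2) → -5.854·b = -11.49, so b = 1.96276.
Back-substitute: a = (0.75 − 0.13·1.96276) / 0.34 = 1.45542.

1.5 kg product A, 2.0 kg potassium nitrate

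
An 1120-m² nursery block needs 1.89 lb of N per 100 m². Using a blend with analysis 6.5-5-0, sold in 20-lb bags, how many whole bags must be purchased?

17 bags

Product per 100 m² = 1.89 / 6.5% = 29.0769 lb.
Total product = 29.0769 × 1120 / 100 = 325.662 lb.
Bags = ⌈325.662 / 20⌉ = 17.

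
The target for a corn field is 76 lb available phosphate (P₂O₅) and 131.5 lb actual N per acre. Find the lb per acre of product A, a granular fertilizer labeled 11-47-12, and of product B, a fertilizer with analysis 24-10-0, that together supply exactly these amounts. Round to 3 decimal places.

50.000 lb product A, 525.000 lb product B

Per-acre balance (a = product A, b = product B):
P₂O₅: 0.47·a + 0.1·b = 76
N: 0.11·a + 0.24·b = 131.5
Eliminate b: (row1) − 0.1/0.24·(row2) → 0.424167·a = 21.2083, so a = 50.
Then b = (131.5 − 0.11·50) / 0.24 = 525.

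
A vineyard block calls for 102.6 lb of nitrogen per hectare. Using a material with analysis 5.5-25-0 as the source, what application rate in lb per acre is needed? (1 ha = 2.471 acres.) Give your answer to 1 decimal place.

754.9 lb of product per acre

Product per hectare = 102.6 / 5.5% = 1865.45 lb.
Convert to per acre: 1865.45 × 0.404694 = 754.939 lb.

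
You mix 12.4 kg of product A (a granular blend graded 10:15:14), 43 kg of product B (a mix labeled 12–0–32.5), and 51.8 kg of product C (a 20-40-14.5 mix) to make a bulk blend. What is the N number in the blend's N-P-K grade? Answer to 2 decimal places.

15.63% N

Total mass = 12.4 + 43 + 51.8 = 107.2 kg.
N mass = 10%×12.4 + 12%×43 + 20%×51.8 = 16.76 kg.
% N = 16.76 / 107.2 = 15.6343%.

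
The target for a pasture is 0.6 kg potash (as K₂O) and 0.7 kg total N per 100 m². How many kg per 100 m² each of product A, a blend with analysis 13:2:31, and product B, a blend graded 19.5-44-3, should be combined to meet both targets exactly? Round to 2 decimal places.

With a, b = kg per 100 m² of product A and product B:
K₂O: 0.31·a + 0.03·b = 0.6
N: 0.13·a + 0.195·b = 0.7
Eliminate a: (row1) − 0.31/0.13·(row2) → -0.435·b = -1.06923, so b = 2.458.
Back-substitute: a = (0.6 − 0.03·2.458) / 0.31 = 1.69761.

1.70 kg product A, 2.46 kg product B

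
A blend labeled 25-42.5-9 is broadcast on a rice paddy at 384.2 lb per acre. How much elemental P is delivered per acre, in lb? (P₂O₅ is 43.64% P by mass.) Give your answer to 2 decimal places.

71.26 lb P per acre

P₂O₅ per acre = 384.2 × 42.5% = 163.285 lb.
Elemental P = 163.285 × 0.4364 = 71.2576 lb per acre.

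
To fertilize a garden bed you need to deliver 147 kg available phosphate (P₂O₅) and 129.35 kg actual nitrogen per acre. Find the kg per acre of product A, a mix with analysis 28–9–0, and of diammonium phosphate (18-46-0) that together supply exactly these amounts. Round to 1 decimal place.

293.4 kg product A, 262.2 kg diammonium phosphate

Let a = kg of product A, b = kg of diammonium phosphate (per acre).
P₂O₅: 0.09·a + 0.46·b = 147
N: 0.28·a + 0.18·b = 129.35
Solving simultaneously: a = 293.437, b = 262.154.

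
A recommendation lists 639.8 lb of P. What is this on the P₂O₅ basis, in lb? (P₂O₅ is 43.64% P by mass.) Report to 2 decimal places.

1466.09 lb P₂O₅

P₂O₅ = 639.8 / 0.4364 = 1466.086 lb.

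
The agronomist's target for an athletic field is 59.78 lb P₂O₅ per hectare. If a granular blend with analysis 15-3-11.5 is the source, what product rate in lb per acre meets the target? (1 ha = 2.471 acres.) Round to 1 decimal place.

Product per hectare = 59.78 / 3% = 1992.67 lb.
Convert to per acre: 1992.67 × 0.404694 = 806.421 lb.

806.4 lb of product per acre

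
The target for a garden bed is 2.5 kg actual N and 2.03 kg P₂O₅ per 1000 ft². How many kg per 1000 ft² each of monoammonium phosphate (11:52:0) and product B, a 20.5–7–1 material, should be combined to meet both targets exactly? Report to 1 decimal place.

2.4 kg monoammonium phosphate, 10.9 kg product B

Let a = kg of monoammonium phosphate, b = kg of product B (per 1000 ft²).
N: 0.11·a + 0.205·b = 2.5
P₂O₅: 0.52·a + 0.07·b = 2.03
From row1: a = (2.5 − 0.205·b) / 0.11.
Into row2: 0.52·(2.5 − 0.205·b)/0.11 + 0.07·b = 2.03 → b = 10.8868, a = 2.43832.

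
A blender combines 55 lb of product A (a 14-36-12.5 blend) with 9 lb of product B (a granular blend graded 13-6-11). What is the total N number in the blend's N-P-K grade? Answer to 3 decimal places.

Total mass = 55 + 9 = 64 lb.
N mass = 14%×55 + 13%×9 = 8.87 lb.
% N = 8.87 / 64 = 13.8594%.

13.859% N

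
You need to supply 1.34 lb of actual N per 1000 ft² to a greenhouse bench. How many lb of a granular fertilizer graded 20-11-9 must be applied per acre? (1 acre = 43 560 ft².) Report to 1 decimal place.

291.9 lb of product per acre

Product per 1000 ft² = 1.34 / 20% = 6.7 lb.
Convert to per acre: 6.7 × 43.56 = 291.852 lb.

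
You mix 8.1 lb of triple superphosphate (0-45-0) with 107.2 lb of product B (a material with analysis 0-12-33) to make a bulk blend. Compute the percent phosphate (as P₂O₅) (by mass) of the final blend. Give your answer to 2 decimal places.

Total mass = 8.1 + 107.2 = 115.3 lb.
P₂O₅ mass = 45%×8.1 + 12%×107.2 = 16.509 lb.
% P₂O₅ = 16.509 / 115.3 = 14.3183%.

14.32% P₂O₅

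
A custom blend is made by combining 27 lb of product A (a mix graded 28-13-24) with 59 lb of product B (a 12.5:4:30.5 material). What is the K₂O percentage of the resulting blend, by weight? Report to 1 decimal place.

Total mass = 27 + 59 = 86 lb.
K₂O mass = 24%×27 + 30.5%×59 = 24.475 lb.
% K₂O = 24.475 / 86 = 28.4593%.

28.5% K₂O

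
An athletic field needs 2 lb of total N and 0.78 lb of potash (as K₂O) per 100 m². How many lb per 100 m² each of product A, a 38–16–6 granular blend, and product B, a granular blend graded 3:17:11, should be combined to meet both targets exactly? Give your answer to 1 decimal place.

With a, b = lb per 100 m² of product A and product B:
N: 0.38·a + 0.03·b = 2
K₂O: 0.06·a + 0.11·b = 0.78
Eliminate b: (row1) − 0.03/0.11·(row2) → 0.363636·a = 1.78727, so a = 4.915.
Then b = (0.78 − 0.06·4.915) / 0.11 = 4.41.

4.9 lb product A, 4.4 lb product B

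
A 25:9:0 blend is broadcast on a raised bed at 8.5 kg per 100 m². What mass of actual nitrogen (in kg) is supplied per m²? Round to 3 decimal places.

nitrogen per 100 m² = 8.5 × 25% = 2.125 kg.
Convert to per m²: 2.125 × 0.01 = 0.02125 kg.

0.021 kg N per sq m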